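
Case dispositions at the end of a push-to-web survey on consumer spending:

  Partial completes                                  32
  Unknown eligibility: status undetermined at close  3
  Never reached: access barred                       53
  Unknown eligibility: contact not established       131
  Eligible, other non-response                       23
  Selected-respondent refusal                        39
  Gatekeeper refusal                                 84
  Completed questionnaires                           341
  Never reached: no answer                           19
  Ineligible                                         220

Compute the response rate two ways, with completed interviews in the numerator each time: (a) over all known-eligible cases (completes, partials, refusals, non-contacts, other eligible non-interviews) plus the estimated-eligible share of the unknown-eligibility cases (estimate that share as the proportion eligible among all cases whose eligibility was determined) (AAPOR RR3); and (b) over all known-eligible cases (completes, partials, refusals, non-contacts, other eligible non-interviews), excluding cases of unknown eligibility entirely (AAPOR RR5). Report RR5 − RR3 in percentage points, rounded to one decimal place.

8.2

Refused = 84 + 39 = 123
No contact after all attempts = 19 + 53 = 72
Unknown eligibility = 131 + 3 = 134
Top = 341
Determined eligible = 341 + 32 + 123 + 72 + 23 = 591
e = 591 / (591 + 220) = 591 / 811 = 0.7287
Estimated eligible among unknowns = 0.7287 × 134 = 97.65
Base = 591 + 97.65 = 688.65
RR3 = 341 / 688.65 = 0.4952
Base = 341 + 32 + 123 + 72 + 23 = 591
RR5 = 341 / 591 = 0.5770
Difference = 57.70 − 49.52 = 8.18 percentage points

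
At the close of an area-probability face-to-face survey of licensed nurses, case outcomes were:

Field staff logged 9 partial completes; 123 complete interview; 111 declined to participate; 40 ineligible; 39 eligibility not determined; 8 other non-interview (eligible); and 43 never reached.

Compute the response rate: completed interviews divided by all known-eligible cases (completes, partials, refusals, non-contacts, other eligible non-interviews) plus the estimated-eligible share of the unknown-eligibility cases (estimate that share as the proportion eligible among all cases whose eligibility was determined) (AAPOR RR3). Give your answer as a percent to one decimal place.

37.5%

Num → 123
Eligible (known) → 123 + 9 + 111 + 43 + 8 = 294
e = 294 / (294 + 40) = 294 / 334 = 0.8802
e × U → 0.8802 × 39 = 34.33
Denom → 294 + 34.33 = 328.33
RR3 = 123 / 328.33 = 0.3746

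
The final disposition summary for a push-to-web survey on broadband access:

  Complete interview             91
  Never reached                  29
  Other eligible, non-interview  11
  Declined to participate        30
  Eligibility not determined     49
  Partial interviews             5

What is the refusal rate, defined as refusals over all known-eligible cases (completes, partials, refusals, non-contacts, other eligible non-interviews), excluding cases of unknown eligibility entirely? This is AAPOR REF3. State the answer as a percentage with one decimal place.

18.1%

Top: 30
Base: 91 + 5 + 30 + 29 + 11 = 166
REF3 = 30 / 166 = 0.1807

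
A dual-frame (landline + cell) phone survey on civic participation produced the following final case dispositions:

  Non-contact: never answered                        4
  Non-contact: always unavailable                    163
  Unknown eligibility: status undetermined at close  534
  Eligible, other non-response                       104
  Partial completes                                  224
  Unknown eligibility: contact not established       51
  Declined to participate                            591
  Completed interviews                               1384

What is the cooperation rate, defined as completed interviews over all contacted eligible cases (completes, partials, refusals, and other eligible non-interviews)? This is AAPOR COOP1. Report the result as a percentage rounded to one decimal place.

No answer / not reached = 4 + 163 = 167
Unknown eligibility = 51 + 534 = 585
Top: 1384
Denom: 1384 + 224 + 591 + 104 = 2303
COOP1 = 1384 / 2303 = 0.6010

60.1%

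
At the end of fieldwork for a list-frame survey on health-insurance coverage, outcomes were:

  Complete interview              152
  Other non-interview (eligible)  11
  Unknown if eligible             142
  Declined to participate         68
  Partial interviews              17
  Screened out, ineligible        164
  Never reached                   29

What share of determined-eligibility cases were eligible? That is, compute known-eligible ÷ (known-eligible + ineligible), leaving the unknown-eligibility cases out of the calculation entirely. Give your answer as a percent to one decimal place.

Determined eligible: 152 + 17 + 68 + 29 + 11 = 277
e = 277 / (277 + 164) = 277 / 441 = 0.6281

62.8%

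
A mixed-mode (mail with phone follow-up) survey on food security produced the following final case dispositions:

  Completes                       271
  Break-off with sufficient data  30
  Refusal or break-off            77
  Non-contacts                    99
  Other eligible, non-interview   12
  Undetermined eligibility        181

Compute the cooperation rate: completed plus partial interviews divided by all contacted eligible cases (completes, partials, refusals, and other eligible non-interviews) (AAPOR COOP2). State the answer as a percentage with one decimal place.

77.2%

Num = 271 + 30 = 301
Denominator = 271 + 30 + 77 + 12 = 390
COOP2 = 301 / 390 = 0.7718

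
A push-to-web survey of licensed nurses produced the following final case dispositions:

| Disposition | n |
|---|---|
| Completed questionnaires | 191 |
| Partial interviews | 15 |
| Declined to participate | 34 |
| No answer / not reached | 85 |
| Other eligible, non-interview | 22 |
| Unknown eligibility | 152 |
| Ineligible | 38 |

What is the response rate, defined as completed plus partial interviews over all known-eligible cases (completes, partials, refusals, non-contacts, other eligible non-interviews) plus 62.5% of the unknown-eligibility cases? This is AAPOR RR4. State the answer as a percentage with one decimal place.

46.6%

Numerator → 191 + 15 = 206
Eligible (known) → 191 + 15 + 34 + 85 + 22 = 347
Eligible share of unknowns → 0.6250 × 152 = 95.00
Base → 347 + 95.00 = 442.00
RR4 = 206 / 442.00 = 0.4661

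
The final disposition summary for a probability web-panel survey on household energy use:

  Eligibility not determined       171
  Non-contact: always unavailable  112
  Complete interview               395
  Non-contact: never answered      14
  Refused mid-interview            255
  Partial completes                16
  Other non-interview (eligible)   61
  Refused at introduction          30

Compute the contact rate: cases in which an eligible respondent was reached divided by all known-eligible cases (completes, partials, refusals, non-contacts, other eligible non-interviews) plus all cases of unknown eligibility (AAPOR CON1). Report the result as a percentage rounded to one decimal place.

71.8%

Declined to participate = 30 + 255 = 285
Never reached = 14 + 112 = 126
Numerator → 395 + 16 + 285 + 61 = 757
Denominator → 395 + 16 + 285 + 126 + 61 + 171 = 1054
CON1 = 757 / 1054 = 0.7182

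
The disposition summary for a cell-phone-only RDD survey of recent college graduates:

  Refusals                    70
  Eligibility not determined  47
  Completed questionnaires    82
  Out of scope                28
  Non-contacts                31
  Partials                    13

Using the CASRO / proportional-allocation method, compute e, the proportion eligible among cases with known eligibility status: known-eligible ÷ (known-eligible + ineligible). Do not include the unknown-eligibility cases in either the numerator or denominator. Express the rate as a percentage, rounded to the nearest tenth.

87.5%

Eligible (known): 82 + 13 + 70 + 31 = 196
e = 196 / (196 + 28) = 196 / 224 = 0.8750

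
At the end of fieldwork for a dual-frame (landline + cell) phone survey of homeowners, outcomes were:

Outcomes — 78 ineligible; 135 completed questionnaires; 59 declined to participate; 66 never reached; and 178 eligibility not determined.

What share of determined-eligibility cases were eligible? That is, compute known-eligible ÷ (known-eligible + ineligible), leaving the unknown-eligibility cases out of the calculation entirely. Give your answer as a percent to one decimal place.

76.9%

Determined eligible → 135 + 59 + 66 = 260
e = 260 / (260 + 78) = 260 / 338 = 0.7692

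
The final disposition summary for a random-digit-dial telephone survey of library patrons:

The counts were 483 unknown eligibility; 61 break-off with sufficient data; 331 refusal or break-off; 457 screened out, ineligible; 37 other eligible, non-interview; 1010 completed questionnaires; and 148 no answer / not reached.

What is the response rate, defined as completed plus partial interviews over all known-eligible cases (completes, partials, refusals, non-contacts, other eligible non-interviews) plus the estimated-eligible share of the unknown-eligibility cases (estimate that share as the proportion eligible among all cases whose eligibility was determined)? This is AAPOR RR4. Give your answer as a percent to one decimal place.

Top: 1010 + 61 = 1071
Determined eligible: 1010 + 61 + 331 + 148 + 37 = 1587
e = 1587 / (1587 + 457) = 1587 / 2044 = 0.7764
e × U: 0.7764 × 483 = 375.00
Denom: 1587 + 375.00 = 1962.00
RR4 = 1071 / 1962.00 = 0.5459

54.6%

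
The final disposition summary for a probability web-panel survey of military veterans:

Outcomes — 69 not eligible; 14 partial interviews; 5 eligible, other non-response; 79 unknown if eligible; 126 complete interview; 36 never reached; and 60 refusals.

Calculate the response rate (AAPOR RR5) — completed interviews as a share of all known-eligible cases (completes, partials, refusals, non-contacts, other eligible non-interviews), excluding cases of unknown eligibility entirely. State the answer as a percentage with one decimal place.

Top → 126
Denominator → 126 + 14 + 60 + 36 + 5 = 241
RR5 = 126 / 241 = 0.5228

52.3%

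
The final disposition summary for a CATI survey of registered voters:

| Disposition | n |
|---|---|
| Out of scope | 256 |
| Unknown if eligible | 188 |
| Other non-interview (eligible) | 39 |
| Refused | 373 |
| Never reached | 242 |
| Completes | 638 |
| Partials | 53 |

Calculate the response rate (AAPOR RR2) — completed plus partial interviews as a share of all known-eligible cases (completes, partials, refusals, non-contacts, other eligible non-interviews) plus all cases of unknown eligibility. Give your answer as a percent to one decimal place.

Numerator: 638 + 53 = 691
Denominator: 638 + 53 + 373 + 242 + 39 + 188 = 1533
RR2 = 691 / 1533 = 0.4508

45.1%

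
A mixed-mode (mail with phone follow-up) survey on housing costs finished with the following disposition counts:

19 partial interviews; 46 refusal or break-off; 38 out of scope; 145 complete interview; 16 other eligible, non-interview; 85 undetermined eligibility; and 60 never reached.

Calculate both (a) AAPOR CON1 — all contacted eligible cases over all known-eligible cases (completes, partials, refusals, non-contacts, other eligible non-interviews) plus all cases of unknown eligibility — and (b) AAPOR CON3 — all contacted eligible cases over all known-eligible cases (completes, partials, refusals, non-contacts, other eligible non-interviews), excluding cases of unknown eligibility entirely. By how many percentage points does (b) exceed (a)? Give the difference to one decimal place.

Top → 145 + 19 + 46 + 16 = 226
Denominator → 145 + 19 + 46 + 60 + 16 + 85 = 371
CON1 = 226 / 371 = 0.6092
Denominator → 145 + 19 + 46 + 60 + 16 = 286
CON3 = 226 / 286 = 0.7902
Difference = 79.02 − 60.92 = 18.10 percentage points

18.1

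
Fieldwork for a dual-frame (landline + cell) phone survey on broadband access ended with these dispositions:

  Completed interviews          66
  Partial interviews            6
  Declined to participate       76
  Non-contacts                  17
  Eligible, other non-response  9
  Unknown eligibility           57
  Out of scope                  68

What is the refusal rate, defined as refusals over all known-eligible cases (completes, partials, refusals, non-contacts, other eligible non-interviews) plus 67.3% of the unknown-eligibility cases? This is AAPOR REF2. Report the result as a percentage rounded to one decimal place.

35.8%

Top: 76
Known eligible: 66 + 6 + 76 + 17 + 9 = 174
Estimated eligible among unknowns: 0.6730 × 57 = 38.36
Denom: 174 + 38.36 = 212.36
REF2 = 76 / 212.36 = 0.3579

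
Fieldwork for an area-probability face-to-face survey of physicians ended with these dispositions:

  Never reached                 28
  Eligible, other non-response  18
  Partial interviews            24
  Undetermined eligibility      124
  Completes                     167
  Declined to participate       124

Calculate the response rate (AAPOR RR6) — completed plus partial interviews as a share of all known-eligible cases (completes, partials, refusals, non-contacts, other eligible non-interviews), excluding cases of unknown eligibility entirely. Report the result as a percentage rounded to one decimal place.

52.9%

Top: 167 + 24 = 191
Denom: 167 + 24 + 124 + 28 + 18 = 361
RR6 = 191 / 361 = 0.5291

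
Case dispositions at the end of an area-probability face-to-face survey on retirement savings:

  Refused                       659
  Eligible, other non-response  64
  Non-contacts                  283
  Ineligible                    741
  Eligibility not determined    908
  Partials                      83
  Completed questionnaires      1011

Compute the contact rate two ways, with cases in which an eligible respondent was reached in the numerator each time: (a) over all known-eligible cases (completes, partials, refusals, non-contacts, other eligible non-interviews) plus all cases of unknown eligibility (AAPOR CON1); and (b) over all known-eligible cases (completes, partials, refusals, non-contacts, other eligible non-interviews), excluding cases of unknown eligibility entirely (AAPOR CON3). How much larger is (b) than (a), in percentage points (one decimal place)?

Numerator → 1011 + 83 + 659 + 64 = 1817
Denom → 1011 + 83 + 659 + 283 + 64 + 908 = 3008
CON1 = 1817 / 3008 = 0.6041
Denom → 1011 + 83 + 659 + 283 + 64 = 2100
CON3 = 1817 / 2100 = 0.8652
Difference = 86.52 − 60.41 = 26.11 percentage points

26.1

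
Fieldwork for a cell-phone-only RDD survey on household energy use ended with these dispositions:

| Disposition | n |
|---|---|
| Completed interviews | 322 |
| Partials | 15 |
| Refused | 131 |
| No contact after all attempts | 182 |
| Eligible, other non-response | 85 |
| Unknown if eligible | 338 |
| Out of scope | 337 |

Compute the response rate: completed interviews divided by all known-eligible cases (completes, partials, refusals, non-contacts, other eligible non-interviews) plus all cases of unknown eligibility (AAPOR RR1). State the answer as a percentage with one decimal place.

30.0%

Numerator = 322
Base = 322 + 15 + 131 + 182 + 85 + 338 = 1073
RR1 = 322 / 1073 = 0.3001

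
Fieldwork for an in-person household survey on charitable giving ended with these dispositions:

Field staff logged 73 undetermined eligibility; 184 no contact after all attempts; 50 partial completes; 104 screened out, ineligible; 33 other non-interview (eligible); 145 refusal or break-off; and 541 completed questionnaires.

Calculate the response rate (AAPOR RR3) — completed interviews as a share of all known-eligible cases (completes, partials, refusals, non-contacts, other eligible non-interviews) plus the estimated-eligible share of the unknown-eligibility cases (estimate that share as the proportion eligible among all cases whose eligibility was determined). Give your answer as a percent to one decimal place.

Top = 541
Determined eligible = 541 + 50 + 145 + 184 + 33 = 953
e = 953 / (953 + 104) = 953 / 1057 = 0.9016
Eligible share of unknowns = 0.9016 × 73 = 65.82
Base = 953 + 65.82 = 1018.82
RR3 = 541 / 1018.82 = 0.5310

53.1%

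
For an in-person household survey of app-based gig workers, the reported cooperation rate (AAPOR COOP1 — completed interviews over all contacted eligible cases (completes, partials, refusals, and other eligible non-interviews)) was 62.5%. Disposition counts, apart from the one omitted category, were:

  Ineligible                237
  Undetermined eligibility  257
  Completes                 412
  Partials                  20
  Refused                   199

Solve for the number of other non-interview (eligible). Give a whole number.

COOP1 = 412 / D = 0.625
D = 412 / 0.625 = 659.2
Other denominator terms total 631
other non-interview (eligible) = 659.2 − 631 ≈ 28

28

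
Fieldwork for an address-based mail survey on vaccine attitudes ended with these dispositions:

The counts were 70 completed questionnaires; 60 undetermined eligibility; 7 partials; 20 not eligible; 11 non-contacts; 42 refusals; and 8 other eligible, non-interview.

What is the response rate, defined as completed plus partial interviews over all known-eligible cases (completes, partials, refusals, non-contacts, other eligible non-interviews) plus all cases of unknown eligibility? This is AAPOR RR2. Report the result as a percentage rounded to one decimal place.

Numerator: 70 + 7 = 77
Denominator: 70 + 7 + 42 + 11 + 8 + 60 = 198
RR2 = 77 / 198 = 0.3889

38.9%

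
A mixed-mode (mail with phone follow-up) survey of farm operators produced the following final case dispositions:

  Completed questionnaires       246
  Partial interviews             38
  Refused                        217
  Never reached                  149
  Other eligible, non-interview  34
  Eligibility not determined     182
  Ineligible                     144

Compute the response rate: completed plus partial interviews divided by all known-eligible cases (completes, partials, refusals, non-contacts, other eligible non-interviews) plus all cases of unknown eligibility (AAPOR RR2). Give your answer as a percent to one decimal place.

Num → 246 + 38 = 284
Denom → 246 + 38 + 217 + 149 + 34 + 182 = 866
RR2 = 284 / 866 = 0.3279

32.8%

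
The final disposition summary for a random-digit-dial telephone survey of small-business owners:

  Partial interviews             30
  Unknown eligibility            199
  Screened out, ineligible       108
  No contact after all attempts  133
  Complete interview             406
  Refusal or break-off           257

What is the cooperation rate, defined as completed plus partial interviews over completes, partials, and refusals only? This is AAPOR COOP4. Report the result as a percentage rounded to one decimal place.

Numerator = 406 + 30 = 436
Denominator = 406 + 30 + 257 = 693
COOP4 = 436 / 693 = 0.6291

62.9%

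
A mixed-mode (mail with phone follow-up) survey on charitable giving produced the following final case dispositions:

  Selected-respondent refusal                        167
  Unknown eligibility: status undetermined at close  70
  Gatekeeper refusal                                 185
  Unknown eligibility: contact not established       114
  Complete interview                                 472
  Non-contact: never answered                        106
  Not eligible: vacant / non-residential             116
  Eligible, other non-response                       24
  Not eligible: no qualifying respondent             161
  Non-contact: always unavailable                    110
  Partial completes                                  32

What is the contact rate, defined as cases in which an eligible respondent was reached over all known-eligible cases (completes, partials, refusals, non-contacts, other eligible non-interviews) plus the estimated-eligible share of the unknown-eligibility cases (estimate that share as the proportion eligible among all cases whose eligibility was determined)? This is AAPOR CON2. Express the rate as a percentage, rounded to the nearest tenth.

70.8%

Refused = 185 + 167 = 352
Non-contacts = 106 + 110 = 216
Unknown eligibility = 114 + 70 = 184
Out of scope = 161 + 116 = 277
Num → 472 + 32 + 352 + 24 = 880
Known eligible → 472 + 32 + 352 + 216 + 24 = 1096
e = 1096 / (1096 + 277) = 1096 / 1373 = 0.7983
Estimated eligible among unknowns → 0.7983 × 184 = 146.89
Denom → 1096 + 146.89 = 1242.89
CON2 = 880 / 1242.89 = 0.7080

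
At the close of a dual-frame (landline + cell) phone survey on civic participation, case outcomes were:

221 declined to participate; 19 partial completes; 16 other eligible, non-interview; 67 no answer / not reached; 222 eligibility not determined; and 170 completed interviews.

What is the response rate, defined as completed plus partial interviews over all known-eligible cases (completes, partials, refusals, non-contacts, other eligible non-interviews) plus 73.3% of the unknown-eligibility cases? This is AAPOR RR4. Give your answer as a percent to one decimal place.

28.8%

Top = 170 + 19 = 189
Known eligible = 170 + 19 + 221 + 67 + 16 = 493
e × U = 0.7330 × 222 = 162.73
Denominator = 493 + 162.73 = 655.73
RR4 = 189 / 655.73 = 0.2882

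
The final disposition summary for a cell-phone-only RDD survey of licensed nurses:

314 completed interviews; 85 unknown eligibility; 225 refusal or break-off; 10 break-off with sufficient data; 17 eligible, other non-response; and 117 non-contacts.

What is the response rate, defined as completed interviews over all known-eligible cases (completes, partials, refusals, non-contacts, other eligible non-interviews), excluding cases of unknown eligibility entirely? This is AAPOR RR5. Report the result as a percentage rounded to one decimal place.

Top → 314
Denominator → 314 + 10 + 225 + 117 + 17 = 683
RR5 = 314 / 683 = 0.4597

46.0%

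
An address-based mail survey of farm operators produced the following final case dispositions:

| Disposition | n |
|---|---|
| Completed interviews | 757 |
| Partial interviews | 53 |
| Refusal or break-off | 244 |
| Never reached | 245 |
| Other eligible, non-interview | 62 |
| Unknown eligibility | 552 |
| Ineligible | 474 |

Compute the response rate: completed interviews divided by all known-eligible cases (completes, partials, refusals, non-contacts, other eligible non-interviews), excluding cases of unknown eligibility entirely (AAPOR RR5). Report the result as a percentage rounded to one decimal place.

Top → 757
Denom → 757 + 53 + 244 + 245 + 62 = 1361
RR5 = 757 / 1361 = 0.5562

55.6%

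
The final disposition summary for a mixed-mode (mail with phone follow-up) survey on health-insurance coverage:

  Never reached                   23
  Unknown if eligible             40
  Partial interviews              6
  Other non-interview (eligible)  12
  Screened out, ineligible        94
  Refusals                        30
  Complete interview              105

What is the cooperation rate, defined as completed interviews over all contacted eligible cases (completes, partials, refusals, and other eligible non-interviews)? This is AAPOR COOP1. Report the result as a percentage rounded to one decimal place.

68.6%

Num: 105
Denom: 105 + 6 + 30 + 12 = 153
COOP1 = 105 / 153 = 0.6863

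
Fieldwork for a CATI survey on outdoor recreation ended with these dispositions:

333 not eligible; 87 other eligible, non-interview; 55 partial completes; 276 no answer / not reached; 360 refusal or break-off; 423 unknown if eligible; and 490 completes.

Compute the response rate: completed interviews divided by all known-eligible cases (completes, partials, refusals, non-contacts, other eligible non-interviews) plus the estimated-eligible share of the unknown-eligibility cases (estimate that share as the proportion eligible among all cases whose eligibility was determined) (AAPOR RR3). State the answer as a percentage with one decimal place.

30.6%

Numerator = 490
Determined eligible = 490 + 55 + 360 + 276 + 87 = 1268
e = 1268 / (1268 + 333) = 1268 / 1601 = 0.7920
Eligible share of unknowns = 0.7920 × 423 = 335.02
Denominator = 1268 + 335.02 = 1603.02
RR3 = 490 / 1603.02 = 0.3057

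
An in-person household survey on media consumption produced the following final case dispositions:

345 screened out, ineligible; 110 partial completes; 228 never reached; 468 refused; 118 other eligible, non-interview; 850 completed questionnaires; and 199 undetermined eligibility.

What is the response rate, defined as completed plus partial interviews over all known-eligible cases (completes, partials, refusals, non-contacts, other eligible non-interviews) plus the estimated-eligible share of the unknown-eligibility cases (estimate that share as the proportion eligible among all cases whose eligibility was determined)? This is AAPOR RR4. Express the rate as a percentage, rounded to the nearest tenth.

49.5%

Top = 850 + 110 = 960
Determined eligible = 850 + 110 + 468 + 228 + 118 = 1774
e = 1774 / (1774 + 345) = 1774 / 2119 = 0.8372
Eligible share of unknowns = 0.8372 × 199 = 166.60
Base = 1774 + 166.60 = 1940.60
RR4 = 960 / 1940.60 = 0.4947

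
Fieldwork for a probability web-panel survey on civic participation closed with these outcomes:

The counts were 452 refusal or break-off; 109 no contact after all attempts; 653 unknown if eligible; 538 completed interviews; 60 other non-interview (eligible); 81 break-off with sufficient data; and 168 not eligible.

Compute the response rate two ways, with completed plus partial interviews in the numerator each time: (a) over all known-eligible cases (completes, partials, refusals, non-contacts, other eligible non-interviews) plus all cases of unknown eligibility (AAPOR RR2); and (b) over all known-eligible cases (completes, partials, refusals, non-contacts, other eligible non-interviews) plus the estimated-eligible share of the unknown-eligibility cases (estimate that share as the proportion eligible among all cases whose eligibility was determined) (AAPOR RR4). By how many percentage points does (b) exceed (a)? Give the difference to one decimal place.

1.4

Top: 538 + 81 = 619
Denominator: 538 + 81 + 452 + 109 + 60 + 653 = 1893
RR2 = 619 / 1893 = 0.3270
Determined eligible: 538 + 81 + 452 + 109 + 60 = 1240
e = 1240 / (1240 + 168) = 1240 / 1408 = 0.8807
Eligible share of unknowns: 0.8807 × 653 = 575.10
Denominator: 1240 + 575.10 = 1815.10
RR4 = 619 / 1815.10 = 0.3410
Difference = 34.10 − 32.70 = 1.40 percentage points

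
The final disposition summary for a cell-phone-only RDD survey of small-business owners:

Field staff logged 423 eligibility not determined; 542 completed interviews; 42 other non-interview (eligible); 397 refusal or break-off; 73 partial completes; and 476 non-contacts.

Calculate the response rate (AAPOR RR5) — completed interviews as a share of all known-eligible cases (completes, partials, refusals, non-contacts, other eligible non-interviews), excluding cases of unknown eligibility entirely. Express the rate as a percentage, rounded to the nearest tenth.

Numerator = 542
Base = 542 + 73 + 397 + 476 + 42 = 1530
RR5 = 542 / 1530 = 0.3542

35.4%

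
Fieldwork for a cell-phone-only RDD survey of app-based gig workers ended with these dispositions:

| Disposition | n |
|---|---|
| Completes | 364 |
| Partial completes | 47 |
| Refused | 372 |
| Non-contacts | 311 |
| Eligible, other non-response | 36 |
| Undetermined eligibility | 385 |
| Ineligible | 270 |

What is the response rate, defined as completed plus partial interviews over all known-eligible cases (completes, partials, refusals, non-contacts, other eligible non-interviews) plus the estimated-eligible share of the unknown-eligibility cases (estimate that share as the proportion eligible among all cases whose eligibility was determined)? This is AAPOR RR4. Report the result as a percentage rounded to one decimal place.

28.5%

Top: 364 + 47 = 411
Determined eligible: 364 + 47 + 372 + 311 + 36 = 1130
e = 1130 / (1130 + 270) = 1130 / 1400 = 0.8071
e × U: 0.8071 × 385 = 310.73
Denom: 1130 + 310.73 = 1440.73
RR4 = 411 / 1440.73 = 0.2853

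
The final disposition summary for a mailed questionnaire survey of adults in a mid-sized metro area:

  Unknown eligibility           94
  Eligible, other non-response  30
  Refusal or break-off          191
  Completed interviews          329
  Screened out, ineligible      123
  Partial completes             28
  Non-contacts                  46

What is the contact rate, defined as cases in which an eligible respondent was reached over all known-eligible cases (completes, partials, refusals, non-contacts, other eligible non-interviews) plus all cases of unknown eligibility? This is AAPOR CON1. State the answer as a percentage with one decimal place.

Num: 329 + 28 + 191 + 30 = 578
Denominator: 329 + 28 + 191 + 46 + 30 + 94 = 718
CON1 = 578 / 718 = 0.8050

80.5%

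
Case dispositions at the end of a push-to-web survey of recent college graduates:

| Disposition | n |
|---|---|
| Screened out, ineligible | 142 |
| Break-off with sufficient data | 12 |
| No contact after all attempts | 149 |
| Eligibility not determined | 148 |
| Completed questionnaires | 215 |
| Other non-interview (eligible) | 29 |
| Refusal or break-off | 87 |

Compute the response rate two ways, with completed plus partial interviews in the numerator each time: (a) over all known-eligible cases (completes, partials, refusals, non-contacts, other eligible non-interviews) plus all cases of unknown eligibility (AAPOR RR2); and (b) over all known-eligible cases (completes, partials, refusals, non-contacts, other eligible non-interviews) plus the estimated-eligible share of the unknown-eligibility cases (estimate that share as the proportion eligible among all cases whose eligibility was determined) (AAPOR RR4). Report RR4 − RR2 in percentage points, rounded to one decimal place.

1.9

Top: 215 + 12 = 227
Denominator: 215 + 12 + 87 + 149 + 29 + 148 = 640
RR2 = 227 / 640 = 0.3547
Eligible (known): 215 + 12 + 87 + 149 + 29 = 492
e = 492 / (492 + 142) = 492 / 634 = 0.7760
Estimated eligible among unknowns: 0.7760 × 148 = 114.85
Denominator: 492 + 114.85 = 606.85
RR4 = 227 / 606.85 = 0.3741
Difference = 37.41 − 35.47 = 1.94 percentage points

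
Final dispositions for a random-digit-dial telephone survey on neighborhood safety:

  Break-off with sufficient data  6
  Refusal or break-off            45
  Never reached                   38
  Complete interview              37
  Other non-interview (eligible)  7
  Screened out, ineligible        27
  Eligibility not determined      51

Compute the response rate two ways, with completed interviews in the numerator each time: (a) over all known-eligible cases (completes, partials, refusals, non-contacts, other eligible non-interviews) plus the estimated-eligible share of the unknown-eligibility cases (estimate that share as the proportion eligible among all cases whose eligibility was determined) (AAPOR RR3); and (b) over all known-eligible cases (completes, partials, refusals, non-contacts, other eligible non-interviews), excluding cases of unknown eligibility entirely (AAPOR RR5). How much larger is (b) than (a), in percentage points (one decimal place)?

6.7

Numerator = 37
Determined eligible = 37 + 6 + 45 + 38 + 7 = 133
e = 133 / (133 + 27) = 133 / 160 = 0.8313
e × U = 0.8313 × 51 = 42.40
Base = 133 + 42.40 = 175.40
RR3 = 37 / 175.40 = 0.2109
Base = 37 + 6 + 45 + 38 + 7 = 133
RR5 = 37 / 133 = 0.2782
Difference = 27.82 − 21.09 = 6.73 percentage points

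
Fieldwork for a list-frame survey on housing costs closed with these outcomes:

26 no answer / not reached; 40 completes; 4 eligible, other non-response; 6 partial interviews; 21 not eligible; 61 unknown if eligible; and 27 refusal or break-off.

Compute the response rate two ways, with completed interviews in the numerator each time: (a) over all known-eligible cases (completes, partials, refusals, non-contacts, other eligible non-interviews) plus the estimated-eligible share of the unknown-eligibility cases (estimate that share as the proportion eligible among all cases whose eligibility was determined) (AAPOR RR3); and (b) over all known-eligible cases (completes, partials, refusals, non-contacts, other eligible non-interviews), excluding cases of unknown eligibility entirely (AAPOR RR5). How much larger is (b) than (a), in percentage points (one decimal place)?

12.8

Num: 40
Determined eligible: 40 + 6 + 27 + 26 + 4 = 103
e = 103 / (103 + 21) = 103 / 124 = 0.8306
Eligible share of unknowns: 0.8306 × 61 = 50.67
Base: 103 + 50.67 = 153.67
RR3 = 40 / 153.67 = 0.2603
Base: 40 + 6 + 27 + 26 + 4 = 103
RR5 = 40 / 103 = 0.3883
Difference = 38.83 − 26.03 = 12.80 percentage points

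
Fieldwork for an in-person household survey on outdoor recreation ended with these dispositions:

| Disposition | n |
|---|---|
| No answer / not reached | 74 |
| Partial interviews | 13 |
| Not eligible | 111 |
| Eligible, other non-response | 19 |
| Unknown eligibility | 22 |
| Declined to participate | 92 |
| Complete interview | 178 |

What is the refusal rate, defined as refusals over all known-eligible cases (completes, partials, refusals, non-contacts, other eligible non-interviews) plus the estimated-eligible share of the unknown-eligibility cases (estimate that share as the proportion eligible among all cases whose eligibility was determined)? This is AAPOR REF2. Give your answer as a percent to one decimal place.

Num → 92
Eligible (known) → 178 + 13 + 92 + 74 + 19 = 376
e = 376 / (376 + 111) = 376 / 487 = 0.7721
Eligible share of unknowns → 0.7721 × 22 = 16.99
Denominator → 376 + 16.99 = 392.99
REF2 = 92 / 392.99 = 0.2341

23.4%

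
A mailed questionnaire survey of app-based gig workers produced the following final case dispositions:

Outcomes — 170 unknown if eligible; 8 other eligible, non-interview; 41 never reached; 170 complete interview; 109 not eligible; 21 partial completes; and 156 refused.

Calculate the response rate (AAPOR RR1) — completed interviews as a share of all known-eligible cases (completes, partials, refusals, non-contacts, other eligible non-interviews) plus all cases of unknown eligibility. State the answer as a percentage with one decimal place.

30.0%

Num = 170
Base = 170 + 21 + 156 + 41 + 8 + 170 = 566
RR1 = 170 / 566 = 0.3004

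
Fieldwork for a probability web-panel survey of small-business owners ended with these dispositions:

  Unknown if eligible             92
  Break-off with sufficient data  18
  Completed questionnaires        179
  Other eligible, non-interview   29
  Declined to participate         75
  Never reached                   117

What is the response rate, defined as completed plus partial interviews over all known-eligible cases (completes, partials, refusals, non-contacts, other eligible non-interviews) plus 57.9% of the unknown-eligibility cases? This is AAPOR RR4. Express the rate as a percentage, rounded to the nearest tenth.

Top → 179 + 18 = 197
Eligible (known) → 179 + 18 + 75 + 117 + 29 = 418
e × U → 0.5790 × 92 = 53.27
Denominator → 418 + 53.27 = 471.27
RR4 = 197 / 471.27 = 0.4180

41.8%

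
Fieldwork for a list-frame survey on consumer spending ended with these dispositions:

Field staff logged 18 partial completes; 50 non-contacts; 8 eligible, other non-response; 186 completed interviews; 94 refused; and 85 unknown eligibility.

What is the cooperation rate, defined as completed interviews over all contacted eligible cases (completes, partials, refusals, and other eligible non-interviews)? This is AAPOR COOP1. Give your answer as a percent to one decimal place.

Num: 186
Denom: 186 + 18 + 94 + 8 = 306
COOP1 = 186 / 306 = 0.6078

60.8%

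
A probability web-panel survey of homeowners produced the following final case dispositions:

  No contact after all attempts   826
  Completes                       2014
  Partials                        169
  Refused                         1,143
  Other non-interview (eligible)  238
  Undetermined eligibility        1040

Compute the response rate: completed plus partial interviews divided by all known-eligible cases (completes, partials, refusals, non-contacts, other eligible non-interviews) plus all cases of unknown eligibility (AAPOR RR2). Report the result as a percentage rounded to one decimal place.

40.2%

Numerator: 2014 + 169 = 2183
Denominator: 2014 + 169 + 1143 + 826 + 238 + 1040 = 5430
RR2 = 2183 / 5430 = 0.4020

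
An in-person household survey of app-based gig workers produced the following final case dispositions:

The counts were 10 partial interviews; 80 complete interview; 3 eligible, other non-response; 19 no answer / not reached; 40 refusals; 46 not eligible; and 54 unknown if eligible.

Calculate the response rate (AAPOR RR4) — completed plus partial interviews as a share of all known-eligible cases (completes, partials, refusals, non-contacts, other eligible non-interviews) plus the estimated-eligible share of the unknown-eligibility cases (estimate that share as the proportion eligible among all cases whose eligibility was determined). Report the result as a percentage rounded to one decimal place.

Numerator: 80 + 10 = 90
Eligible (known): 80 + 10 + 40 + 19 + 3 = 152
e = 152 / (152 + 46) = 152 / 198 = 0.7677
Eligible share of unknowns: 0.7677 × 54 = 41.46
Denominator: 152 + 41.46 = 193.46
RR4 = 90 / 193.46 = 0.4652

46.5%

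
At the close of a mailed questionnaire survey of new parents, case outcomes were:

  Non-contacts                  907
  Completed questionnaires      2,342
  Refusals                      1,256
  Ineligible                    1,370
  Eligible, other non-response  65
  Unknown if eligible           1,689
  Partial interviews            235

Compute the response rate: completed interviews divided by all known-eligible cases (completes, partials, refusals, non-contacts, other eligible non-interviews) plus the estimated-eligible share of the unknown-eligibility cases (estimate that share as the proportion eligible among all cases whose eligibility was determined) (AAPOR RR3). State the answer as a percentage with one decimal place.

Top = 2342
Eligible (known) = 2342 + 235 + 1256 + 907 + 65 = 4805
e = 4805 / (4805 + 1370) = 4805 / 6175 = 0.7781
Estimated eligible among unknowns = 0.7781 × 1689 = 1314.21
Base = 4805 + 1314.21 = 6119.21
RR3 = 2342 / 6119.21 = 0.3827

38.3%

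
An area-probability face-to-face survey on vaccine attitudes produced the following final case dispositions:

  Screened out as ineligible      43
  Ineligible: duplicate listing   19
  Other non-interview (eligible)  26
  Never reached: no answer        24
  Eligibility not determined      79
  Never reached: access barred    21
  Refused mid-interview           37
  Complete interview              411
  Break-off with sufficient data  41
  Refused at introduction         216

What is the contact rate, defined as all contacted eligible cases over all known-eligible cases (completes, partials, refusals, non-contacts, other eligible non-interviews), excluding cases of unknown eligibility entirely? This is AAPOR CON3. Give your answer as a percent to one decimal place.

94.2%

Refused = 216 + 37 = 253
No contact after all attempts = 24 + 21 = 45
Not eligible = 43 + 19 = 62
Top → 411 + 41 + 253 + 26 = 731
Denominator → 411 + 41 + 253 + 45 + 26 = 776
CON3 = 731 / 776 = 0.9420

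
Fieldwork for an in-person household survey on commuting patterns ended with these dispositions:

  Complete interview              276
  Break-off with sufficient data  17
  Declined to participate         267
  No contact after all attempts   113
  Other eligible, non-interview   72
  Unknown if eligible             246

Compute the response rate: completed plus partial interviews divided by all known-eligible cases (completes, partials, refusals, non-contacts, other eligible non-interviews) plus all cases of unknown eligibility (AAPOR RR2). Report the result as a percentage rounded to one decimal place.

Top: 276 + 17 = 293
Denom: 276 + 17 + 267 + 113 + 72 + 246 = 991
RR2 = 293 / 991 = 0.2957

29.6%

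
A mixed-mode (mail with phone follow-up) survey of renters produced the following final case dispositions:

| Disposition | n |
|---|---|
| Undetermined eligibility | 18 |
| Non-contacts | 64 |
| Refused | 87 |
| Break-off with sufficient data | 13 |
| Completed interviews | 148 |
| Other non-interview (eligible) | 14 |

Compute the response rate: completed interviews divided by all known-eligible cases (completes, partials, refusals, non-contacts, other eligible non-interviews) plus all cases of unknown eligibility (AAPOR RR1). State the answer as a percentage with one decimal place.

43.0%

Numerator = 148
Denominator = 148 + 13 + 87 + 64 + 14 + 18 = 344
RR1 = 148 / 344 = 0.4302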